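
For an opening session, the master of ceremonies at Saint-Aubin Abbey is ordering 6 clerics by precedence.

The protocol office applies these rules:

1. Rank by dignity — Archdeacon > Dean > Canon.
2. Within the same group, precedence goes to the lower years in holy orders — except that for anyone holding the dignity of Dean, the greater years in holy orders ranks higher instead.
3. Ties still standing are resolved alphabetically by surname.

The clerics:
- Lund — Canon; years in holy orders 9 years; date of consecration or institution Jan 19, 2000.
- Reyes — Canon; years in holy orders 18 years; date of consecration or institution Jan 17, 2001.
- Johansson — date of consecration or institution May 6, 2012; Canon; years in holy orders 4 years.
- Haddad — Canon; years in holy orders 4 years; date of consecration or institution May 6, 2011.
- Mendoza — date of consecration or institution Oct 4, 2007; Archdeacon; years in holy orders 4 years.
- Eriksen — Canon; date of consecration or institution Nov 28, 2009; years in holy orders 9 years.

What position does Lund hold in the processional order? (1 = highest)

By dignity: Mendoza (Archdeacon); then Haddad, Johansson, Eriksen, Lund and Reyes (Canon).
Among Haddad, Johansson, Eriksen, Lund and Reyes, by years in holy orders (lower first): Haddad and Johansson (4 years) before Eriksen and Lund (9 years) before Reyes (18 years).
Among Haddad and Johansson, alphabetically by surname: Haddad before Johansson.
Among Eriksen and Lund, alphabetically by surname: Eriksen before Lund.
Order: Mendoza, Haddad, Johansson, Eriksen, Lund, Reyes. So position 5.

5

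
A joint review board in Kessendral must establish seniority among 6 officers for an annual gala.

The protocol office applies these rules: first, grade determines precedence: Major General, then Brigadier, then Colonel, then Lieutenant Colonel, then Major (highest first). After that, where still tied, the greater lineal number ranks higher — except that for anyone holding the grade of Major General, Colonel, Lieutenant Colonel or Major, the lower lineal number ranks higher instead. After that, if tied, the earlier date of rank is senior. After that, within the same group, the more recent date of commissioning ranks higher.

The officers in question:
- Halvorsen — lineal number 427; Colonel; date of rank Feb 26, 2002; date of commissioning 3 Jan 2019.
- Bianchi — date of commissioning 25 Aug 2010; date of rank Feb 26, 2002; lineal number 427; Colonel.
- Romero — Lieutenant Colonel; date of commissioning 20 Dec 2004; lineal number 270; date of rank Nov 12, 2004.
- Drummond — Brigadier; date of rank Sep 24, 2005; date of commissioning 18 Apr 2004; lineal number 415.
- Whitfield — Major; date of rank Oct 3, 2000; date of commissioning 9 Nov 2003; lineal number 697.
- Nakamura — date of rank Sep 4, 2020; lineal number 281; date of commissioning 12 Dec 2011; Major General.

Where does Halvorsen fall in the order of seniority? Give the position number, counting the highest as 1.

By grade: Nakamura (Major General); then Drummond (Brigadier); then Halvorsen and Bianchi (Colonel); then Romero (Lieutenant Colonel); then Whitfield (Major).
Halvorsen and Bianchi both have lineal number 427, so the next rule applies.
Halvorsen and Bianchi both have date of rank Feb 26, 2002, so the next rule applies.
Among Halvorsen and Bianchi, by date of commissioning (later first): Halvorsen (3 Jan 2019) before Bianchi (25 Aug 2010).
Order: Nakamura, Drummond, Halvorsen, Bianchi, Romero, Whitfield. So position 3.

3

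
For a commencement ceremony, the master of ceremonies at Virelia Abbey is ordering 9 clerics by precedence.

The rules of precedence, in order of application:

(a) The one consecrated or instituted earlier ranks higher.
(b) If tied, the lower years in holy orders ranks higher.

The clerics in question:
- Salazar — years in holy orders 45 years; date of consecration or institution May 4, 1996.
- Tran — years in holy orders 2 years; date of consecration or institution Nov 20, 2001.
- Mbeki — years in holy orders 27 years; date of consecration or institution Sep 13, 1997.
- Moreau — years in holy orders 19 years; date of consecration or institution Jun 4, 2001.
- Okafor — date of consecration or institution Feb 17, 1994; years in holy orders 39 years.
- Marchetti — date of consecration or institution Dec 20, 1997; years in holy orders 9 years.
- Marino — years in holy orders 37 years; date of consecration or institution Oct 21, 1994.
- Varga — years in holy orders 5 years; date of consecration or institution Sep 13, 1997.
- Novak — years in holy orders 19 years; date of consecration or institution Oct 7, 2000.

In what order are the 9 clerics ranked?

By date of consecration or institution (earlier first): Okafor (Feb 17, 1994); then Marino (Oct 21, 1994); then Salazar (May 4, 1996); then Varga and Mbeki (both Sep 13, 1997); then Marchetti (Dec 20, 1997); then Novak (Oct 7, 2000); then Moreau (Jun 4, 2001); then Tran (Nov 20, 2001).
Among Varga and Mbeki, by years in holy orders (lower first): Varga (5 years) before Mbeki (27 years).
Full order: Okafor, Marino, Salazar, Varga, Mbeki, Marchetti, Novak, Moreau, Tran.

Okafor, Marino, Salazar, Varga, Mbeki, Marchetti, Novak, Moreau, Tran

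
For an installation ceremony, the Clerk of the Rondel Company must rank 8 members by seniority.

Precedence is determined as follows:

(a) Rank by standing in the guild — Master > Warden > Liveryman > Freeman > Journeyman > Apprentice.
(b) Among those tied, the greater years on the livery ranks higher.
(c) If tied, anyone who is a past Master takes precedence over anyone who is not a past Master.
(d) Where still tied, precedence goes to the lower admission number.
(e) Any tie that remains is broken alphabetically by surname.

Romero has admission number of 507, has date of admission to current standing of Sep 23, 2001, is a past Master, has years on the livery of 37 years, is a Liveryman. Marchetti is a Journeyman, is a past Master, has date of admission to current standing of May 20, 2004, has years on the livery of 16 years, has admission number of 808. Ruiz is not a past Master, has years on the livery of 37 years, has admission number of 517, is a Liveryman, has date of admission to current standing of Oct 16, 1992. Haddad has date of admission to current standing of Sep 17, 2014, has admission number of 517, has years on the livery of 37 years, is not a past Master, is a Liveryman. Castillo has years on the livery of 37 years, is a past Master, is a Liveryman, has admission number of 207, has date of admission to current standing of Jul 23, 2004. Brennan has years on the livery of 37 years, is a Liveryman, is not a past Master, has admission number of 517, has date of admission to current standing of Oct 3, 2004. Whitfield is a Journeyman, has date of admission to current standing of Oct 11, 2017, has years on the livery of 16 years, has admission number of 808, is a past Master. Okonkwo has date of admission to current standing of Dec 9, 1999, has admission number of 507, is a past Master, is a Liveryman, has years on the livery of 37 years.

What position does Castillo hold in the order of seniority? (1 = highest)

1

By standing in the guild: Castillo, Okonkwo, Romero, Brennan, Haddad and Ruiz (Liveryman); then Marchetti and Whitfield (Journeyman).
Castillo, Okonkwo, Romero, Brennan, Haddad and Ruiz all have years on the livery 37 years, so the next rule applies.
Among Castillo, Okonkwo, Romero, Brennan, Haddad and Ruiz, a past Master before not a past Master: Castillo, Okonkwo and Romero (a past Master) before Brennan, Haddad and Ruiz (not a past Master).
Among Castillo, Okonkwo and Romero, by admission number (lower first): Castillo (207) before Okonkwo and Romero (507).
Among Okonkwo and Romero, alphabetically by surname: Okonkwo before Romero.
Brennan, Haddad and Ruiz all have admission number 517, so the next rule applies.
Among Brennan, Haddad and Ruiz, alphabetically by surname: Brennan before Haddad before Ruiz.
Marchetti and Whitfield both have years on the livery 16 years, so the next rule applies.
Marchetti and Whitfield are each a past Master, so the next rule applies.
Marchetti and Whitfield both have admission number 808, so the next rule applies.
Among Marchetti and Whitfield, alphabetically by surname: Marchetti before Whitfield.
Order: Castillo, Okonkwo, Romero, Brennan, Haddad, Ruiz, Marchetti, Whitfield. So position 1.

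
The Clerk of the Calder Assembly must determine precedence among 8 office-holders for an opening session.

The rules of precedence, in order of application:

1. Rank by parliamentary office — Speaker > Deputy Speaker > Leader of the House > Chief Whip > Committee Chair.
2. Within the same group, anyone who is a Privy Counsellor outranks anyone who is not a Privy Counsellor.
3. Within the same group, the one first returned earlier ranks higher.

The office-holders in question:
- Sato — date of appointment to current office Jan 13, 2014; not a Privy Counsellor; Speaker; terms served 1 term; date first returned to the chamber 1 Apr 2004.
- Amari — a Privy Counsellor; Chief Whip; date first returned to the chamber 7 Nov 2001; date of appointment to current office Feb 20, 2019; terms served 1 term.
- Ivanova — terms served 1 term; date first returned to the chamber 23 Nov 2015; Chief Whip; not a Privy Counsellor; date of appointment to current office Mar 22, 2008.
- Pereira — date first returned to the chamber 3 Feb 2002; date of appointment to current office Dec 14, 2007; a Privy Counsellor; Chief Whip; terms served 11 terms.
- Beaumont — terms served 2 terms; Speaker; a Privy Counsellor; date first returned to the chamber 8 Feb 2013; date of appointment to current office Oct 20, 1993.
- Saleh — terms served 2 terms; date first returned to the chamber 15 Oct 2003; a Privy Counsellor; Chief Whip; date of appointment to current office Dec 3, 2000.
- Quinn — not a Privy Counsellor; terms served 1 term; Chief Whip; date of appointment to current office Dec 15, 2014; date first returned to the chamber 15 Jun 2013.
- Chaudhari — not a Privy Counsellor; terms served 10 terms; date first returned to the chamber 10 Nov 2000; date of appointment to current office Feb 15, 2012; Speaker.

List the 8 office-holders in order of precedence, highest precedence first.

Beaumont, Chaudhari, Sato, Amari, Pereira, Saleh, Quinn, Ivanova

By parliamentary office: Beaumont, Chaudhari and Sato (Speaker); then Amari, Pereira, Saleh, Quinn and Ivanova (Chief Whip).
Among Beaumont, Chaudhari and Sato, a Privy Counsellor before not a Privy Counsellor: Beaumont (a Privy Counsellor) before Chaudhari and Sato (not a Privy Counsellor).
Among Chaudhari and Sato, by date first returned to the chamber (earlier first): Chaudhari (10 Nov 2000) before Sato (1 Apr 2004).
Among Amari, Pereira, Saleh, Quinn and Ivanova, a Privy Counsellor before not a Privy Counsellor: Amari, Pereira and Saleh (a Privy Counsellor) before Quinn and Ivanova (not a Privy Counsellor).
Among Amari, Pereira and Saleh, by date first returned to the chamber (earlier first): Amari (7 Nov 2001) before Pereira (3 Feb 2002) before Saleh (15 Oct 2003).
Among Quinn and Ivanova, by date first returned to the chamber (earlier first): Quinn (15 Jun 2013) before Ivanova (23 Nov 2015).
Full order: Beaumont, Chaudhari, Sato, Amari, Pereira, Saleh, Quinn, Ivanova.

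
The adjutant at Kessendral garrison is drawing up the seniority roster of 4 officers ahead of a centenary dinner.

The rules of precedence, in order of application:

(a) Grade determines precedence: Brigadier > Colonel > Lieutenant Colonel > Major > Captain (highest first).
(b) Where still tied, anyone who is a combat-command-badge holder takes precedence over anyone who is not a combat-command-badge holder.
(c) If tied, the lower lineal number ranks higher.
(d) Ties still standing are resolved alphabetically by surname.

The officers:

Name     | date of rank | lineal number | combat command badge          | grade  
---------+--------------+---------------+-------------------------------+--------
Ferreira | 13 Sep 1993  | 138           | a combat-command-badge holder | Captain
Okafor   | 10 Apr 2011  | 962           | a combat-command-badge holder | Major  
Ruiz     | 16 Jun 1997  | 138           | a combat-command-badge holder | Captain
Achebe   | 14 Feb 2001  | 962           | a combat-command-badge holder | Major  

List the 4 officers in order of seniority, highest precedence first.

By grade: Achebe and Okafor (Major); then Ferreira and Ruiz (Captain).
Achebe and Okafor are each a combat-command-badge holder, so the next rule applies.
Achebe and Okafor both have lineal number 962, so the next rule applies.
Among Achebe and Okafor, alphabetically by surname: Achebe before Okafor.
Ferreira and Ruiz are each a combat-command-badge holder, so the next rule applies.
Ferreira and Ruiz both have lineal number 138, so the next rule applies.
Among Ferreira and Ruiz, alphabetically by surname: Ferreira before Ruiz.
Full order: Achebe, Okafor, Ferreira, Ruiz.

Achebe, Okafor, Ferreira, Ruiz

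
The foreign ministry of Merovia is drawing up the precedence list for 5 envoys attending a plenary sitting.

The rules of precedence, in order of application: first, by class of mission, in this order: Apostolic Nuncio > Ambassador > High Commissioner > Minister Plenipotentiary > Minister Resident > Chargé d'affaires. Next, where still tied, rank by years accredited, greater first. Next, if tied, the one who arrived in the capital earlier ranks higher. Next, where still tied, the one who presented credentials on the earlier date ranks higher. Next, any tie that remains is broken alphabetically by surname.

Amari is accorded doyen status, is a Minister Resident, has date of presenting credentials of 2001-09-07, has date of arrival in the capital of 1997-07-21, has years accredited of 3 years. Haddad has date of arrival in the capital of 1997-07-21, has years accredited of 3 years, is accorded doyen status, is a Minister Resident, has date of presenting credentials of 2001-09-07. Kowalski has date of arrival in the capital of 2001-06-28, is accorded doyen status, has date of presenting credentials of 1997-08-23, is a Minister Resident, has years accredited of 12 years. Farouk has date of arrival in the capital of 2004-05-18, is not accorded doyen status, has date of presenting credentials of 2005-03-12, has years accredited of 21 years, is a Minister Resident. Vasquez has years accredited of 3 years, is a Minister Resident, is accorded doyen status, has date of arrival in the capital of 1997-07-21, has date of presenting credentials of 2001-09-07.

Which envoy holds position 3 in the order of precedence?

By class of mission: Farouk, Kowalski, Amari, Haddad and Vasquez (Minister Resident).
Among Farouk, Kowalski, Amari, Haddad and Vasquez, by years accredited (higher first): Farouk (21 years) before Kowalski (12 years) before Amari, Haddad and Vasquez (3 years).
Amari, Haddad and Vasquez all have date of arrival in the capital 1997-07-21, so the next rule applies.
Amari, Haddad and Vasquez all have date of presenting credentials 2001-09-07, so the next rule applies.
Among Amari, Haddad and Vasquez, alphabetically by surname: Amari before Haddad before Vasquez.
Order: Farouk, Kowalski, Amari, Haddad, Vasquez.

Amari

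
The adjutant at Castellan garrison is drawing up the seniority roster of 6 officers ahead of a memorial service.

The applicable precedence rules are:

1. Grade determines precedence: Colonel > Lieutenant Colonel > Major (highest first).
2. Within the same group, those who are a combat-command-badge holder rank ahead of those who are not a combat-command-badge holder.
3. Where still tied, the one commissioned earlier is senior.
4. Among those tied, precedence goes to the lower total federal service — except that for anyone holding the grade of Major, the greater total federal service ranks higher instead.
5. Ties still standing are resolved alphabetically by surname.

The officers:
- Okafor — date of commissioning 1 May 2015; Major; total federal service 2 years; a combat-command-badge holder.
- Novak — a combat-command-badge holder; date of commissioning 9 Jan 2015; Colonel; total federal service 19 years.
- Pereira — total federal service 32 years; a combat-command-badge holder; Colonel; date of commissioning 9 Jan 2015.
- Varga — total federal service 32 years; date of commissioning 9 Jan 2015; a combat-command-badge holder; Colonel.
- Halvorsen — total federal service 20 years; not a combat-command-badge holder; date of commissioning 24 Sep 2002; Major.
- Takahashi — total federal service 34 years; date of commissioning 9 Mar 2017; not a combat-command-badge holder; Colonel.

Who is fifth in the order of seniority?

Okafor

By grade: Novak, Pereira, Varga and Takahashi (Colonel); then Okafor and Halvorsen (Major).
Among Novak, Pereira, Varga and Takahashi, a combat-command-badge holder before not a combat-command-badge holder: Novak, Pereira and Varga (a combat-command-badge holder) before Takahashi (not a combat-command-badge holder).
Novak, Pereira and Varga all have date of commissioning 9 Jan 2015, so the next rule applies.
Among Novak, Pereira and Varga, by total federal service (lower first): Novak (19 years) before Pereira and Varga (32 years).
Among Pereira and Varga, alphabetically by surname: Pereira before Varga.
Among Okafor and Halvorsen, a combat-command-badge holder before not a combat-command-badge holder: Okafor (a combat-command-badge holder) before Halvorsen (not a combat-command-badge holder).
Order: Novak, Pereira, Varga, Takahashi, Okafor, Halvorsen.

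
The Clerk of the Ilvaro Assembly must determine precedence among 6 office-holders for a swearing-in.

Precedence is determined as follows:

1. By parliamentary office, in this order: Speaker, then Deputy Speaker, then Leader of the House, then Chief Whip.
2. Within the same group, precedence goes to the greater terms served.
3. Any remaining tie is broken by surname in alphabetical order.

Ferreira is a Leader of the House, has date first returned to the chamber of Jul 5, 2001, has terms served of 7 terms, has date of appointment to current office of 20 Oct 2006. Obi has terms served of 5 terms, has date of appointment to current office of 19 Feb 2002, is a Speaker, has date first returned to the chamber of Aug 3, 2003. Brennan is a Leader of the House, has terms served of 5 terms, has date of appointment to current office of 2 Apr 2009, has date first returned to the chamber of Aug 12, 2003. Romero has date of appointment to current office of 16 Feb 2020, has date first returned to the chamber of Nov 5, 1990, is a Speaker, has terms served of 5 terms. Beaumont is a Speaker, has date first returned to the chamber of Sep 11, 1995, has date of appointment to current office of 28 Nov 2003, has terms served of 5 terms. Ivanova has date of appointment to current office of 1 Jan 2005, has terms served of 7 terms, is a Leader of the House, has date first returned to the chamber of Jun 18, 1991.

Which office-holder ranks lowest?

Brennan

By parliamentary office: Beaumont, Obi and Romero (Speaker); then Ferreira, Ivanova and Brennan (Leader of the House).
Beaumont, Obi and Romero all have terms served 5 terms, so the next rule applies.
Among Beaumont, Obi and Romero, alphabetically by surname: Beaumont before Obi before Romero.
Among Ferreira, Ivanova and Brennan, by terms served (higher first): Ferreira and Ivanova (7 terms) before Brennan (5 terms).
Among Ferreira and Ivanova, alphabetically by surname: Ferreira before Ivanova.
Order: Beaumont, Obi, Romero, Ferreira, Ivanova, Brennan.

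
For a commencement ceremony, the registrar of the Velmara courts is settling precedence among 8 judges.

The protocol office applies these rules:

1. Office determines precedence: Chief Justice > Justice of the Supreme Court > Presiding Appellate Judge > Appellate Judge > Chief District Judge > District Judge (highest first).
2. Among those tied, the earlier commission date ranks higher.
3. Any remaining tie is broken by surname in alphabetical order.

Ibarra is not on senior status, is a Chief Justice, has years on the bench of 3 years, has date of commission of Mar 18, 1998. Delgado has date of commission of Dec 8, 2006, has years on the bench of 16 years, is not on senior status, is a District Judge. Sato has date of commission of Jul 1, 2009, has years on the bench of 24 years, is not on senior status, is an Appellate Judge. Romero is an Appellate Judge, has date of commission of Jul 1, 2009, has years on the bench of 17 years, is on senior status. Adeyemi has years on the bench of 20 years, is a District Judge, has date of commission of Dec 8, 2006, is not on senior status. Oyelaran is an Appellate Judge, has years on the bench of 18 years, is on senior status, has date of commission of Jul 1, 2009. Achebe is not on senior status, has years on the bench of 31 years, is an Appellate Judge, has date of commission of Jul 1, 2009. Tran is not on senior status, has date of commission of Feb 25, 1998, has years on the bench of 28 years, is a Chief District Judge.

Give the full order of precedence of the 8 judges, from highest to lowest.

By office: Ibarra (Chief Justice); then Achebe, Oyelaran, Romero and Sato (Appellate Judge); then Tran (Chief District Judge); then Adeyemi and Delgado (District Judge).
Achebe, Oyelaran, Romero and Sato all have date of commission Jul 1, 2009, so the next rule applies.
Among Achebe, Oyelaran, Romero and Sato, alphabetically by surname: Achebe before Oyelaran before Romero before Sato.
Adeyemi and Delgado both have date of commission Dec 8, 2006, so the next rule applies.
Among Adeyemi and Delgado, alphabetically by surname: Adeyemi before Delgado.
Full order: Ibarra, Achebe, Oyelaran, Romero, Sato, Tran, Adeyemi, Delgado.

Ibarra, Achebe, Oyelaran, Romero, Sato, Tran, Adeyemi, Delgado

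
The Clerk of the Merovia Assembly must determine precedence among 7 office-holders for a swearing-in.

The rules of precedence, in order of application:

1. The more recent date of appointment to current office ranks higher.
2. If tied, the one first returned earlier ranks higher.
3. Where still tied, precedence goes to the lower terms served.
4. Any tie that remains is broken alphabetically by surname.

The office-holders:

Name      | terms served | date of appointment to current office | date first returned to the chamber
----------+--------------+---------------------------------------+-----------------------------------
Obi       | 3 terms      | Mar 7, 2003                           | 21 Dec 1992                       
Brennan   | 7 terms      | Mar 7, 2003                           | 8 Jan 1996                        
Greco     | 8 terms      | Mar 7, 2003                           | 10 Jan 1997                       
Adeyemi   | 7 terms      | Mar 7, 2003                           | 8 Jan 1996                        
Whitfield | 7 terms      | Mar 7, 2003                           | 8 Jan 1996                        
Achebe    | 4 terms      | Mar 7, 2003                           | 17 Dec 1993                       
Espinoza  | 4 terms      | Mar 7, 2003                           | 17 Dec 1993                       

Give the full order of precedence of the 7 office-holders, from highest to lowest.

Obi, Achebe, Espinoza, Adeyemi, Brennan, Whitfield, Greco

By date of appointment to current office (later first): Obi, Achebe, Espinoza, Adeyemi, Brennan, Whitfield and Greco (each Mar 7, 2003).
Among Obi, Achebe, Espinoza, Adeyemi, Brennan, Whitfield and Greco, by date first returned to the chamber (earlier first): Obi (21 Dec 1992) before Achebe and Espinoza (17 Dec 1993) before Adeyemi, Brennan and Whitfield (8 Jan 1996) before Greco (10 Jan 1997).
Achebe and Espinoza both have terms served 4 terms, so the next rule applies.
Among Achebe and Espinoza, alphabetically by surname: Achebe before Espinoza.
Adeyemi, Brennan and Whitfield all have terms served 7 terms, so the next rule applies.
Among Adeyemi, Brennan and Whitfield, alphabetically by surname: Adeyemi before Brennan before Whitfield.
Full order: Obi, Achebe, Espinoza, Adeyemi, Brennan, Whitfield, Greco.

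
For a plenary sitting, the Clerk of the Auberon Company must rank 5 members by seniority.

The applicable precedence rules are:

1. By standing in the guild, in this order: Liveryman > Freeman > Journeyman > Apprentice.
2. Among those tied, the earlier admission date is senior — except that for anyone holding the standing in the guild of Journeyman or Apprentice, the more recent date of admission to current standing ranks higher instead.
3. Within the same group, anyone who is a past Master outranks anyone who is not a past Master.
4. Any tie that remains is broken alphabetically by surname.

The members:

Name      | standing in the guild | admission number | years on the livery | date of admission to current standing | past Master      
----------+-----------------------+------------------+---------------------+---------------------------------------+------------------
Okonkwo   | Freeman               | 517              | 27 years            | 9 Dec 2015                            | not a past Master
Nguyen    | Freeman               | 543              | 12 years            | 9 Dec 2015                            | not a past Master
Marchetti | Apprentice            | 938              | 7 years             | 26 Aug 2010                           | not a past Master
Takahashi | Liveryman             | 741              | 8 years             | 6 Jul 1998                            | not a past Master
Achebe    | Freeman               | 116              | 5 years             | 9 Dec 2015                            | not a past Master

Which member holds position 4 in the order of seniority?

Okonkwo

By standing in the guild: Takahashi (Liveryman); then Achebe, Nguyen and Okonkwo (Freeman); then Marchetti (Apprentice).
Achebe, Nguyen and Okonkwo all have date of admission to current standing 9 Dec 2015, so the next rule applies.
Achebe, Nguyen and Okonkwo are each not a past Master, so the next rule applies.
Among Achebe, Nguyen and Okonkwo, alphabetically by surname: Achebe before Nguyen before Okonkwo.
Order: Takahashi, Achebe, Nguyen, Okonkwo, Marchetti.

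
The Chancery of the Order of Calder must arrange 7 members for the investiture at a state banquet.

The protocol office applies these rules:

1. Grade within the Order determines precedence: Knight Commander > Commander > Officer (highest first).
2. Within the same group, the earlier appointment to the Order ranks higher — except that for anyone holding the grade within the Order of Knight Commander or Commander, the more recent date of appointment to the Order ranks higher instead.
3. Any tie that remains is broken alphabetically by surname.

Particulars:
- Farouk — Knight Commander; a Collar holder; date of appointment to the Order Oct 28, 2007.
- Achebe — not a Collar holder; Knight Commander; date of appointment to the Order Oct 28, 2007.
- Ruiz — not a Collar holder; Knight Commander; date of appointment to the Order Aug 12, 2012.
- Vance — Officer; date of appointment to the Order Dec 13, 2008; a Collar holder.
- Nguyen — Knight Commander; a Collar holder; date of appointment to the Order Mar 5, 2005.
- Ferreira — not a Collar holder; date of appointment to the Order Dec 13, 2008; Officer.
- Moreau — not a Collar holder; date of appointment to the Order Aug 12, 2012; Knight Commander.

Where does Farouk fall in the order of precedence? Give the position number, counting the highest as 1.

By grade within the Order: Moreau, Ruiz, Achebe, Farouk and Nguyen (Knight Commander); then Ferreira and Vance (Officer).
Among Moreau, Ruiz, Achebe, Farouk and Nguyen, by date of appointment to the Order (later first) (reversed rule for this group): Moreau and Ruiz (Aug 12, 2012) before Achebe and Farouk (Oct 28, 2007) before Nguyen (Mar 5, 2005).
Among Moreau and Ruiz, alphabetically by surname: Moreau before Ruiz.
Among Achebe and Farouk, alphabetically by surname: Achebe before Farouk.
Ferreira and Vance both have date of appointment to the Order Dec 13, 2008, so the next rule applies.
Among Ferreira and Vance, alphabetically by surname: Ferreira before Vance.
Order: Moreau, Ruiz, Achebe, Farouk, Nguyen, Ferreira, Vance. So position 4.

4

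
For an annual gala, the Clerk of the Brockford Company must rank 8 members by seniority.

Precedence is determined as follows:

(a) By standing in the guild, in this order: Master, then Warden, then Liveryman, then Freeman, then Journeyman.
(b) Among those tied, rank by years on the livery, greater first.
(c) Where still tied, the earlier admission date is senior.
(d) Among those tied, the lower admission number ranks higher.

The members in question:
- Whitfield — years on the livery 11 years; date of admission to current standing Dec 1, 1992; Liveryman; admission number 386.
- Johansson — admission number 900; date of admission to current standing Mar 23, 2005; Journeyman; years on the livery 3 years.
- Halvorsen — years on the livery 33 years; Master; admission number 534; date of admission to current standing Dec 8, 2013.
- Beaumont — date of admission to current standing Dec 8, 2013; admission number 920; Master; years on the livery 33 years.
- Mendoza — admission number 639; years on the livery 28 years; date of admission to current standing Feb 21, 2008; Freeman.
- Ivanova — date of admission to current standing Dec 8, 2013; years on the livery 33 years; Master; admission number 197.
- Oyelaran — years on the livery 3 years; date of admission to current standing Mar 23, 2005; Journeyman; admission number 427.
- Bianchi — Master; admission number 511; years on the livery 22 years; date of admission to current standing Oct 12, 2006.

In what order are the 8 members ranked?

Ivanova, Halvorsen, Beaumont, Bianchi, Whitfield, Mendoza, Oyelaran, Johansson

By standing in the guild: Ivanova, Halvorsen, Beaumont and Bianchi (Master); then Whitfield (Liveryman); then Mendoza (Freeman); then Oyelaran and Johansson (Journeyman).
Among Ivanova, Halvorsen, Beaumont and Bianchi, by years on the livery (higher first): Ivanova, Halvorsen and Beaumont (33 years) before Bianchi (22 years).
Ivanova, Halvorsen and Beaumont all have date of admission to current standing Dec 8, 2013, so the next rule applies.
Among Ivanova, Halvorsen and Beaumont, by admission number (lower first): Ivanova (197) before Halvorsen (534) before Beaumont (920).
Oyelaran and Johansson both have years on the livery 3 years, so the next rule applies.
Oyelaran and Johansson both have date of admission to current standing Mar 23, 2005, so the next rule applies.
Among Oyelaran and Johansson, by admission number (lower first): Oyelaran (427) before Johansson (900).
Full order: Ivanova, Halvorsen, Beaumont, Bianchi, Whitfield, Mendoza, Oyelaran, Johansson.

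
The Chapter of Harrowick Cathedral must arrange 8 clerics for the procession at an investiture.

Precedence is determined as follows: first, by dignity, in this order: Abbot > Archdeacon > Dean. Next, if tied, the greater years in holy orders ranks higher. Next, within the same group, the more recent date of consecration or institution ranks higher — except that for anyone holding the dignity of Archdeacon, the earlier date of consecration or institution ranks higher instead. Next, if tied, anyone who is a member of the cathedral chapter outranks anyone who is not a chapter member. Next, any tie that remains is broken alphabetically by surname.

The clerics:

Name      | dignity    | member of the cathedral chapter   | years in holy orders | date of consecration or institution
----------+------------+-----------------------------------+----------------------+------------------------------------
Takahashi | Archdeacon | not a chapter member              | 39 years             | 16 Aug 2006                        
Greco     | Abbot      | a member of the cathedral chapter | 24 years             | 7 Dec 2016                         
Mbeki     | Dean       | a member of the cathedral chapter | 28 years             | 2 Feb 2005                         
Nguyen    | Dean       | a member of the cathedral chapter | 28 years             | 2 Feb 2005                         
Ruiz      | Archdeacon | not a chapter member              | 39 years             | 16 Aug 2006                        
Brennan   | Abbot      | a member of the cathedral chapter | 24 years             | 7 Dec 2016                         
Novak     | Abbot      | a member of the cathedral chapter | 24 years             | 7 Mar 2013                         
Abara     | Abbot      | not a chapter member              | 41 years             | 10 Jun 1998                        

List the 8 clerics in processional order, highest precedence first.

Abara, Brennan, Greco, Novak, Ruiz, Takahashi, Mbeki, Nguyen

By dignity: Abara, Brennan, Greco and Novak (Abbot); then Ruiz and Takahashi (Archdeacon); then Mbeki and Nguyen (Dean).
Among Abara, Brennan, Greco and Novak, by years in holy orders (higher first): Abara (41 years) before Brennan, Greco and Novak (24 years).
Among Brennan, Greco and Novak, by date of consecration or institution (later first): Brennan and Greco (7 Dec 2016) before Novak (7 Mar 2013).
Brennan and Greco are each a member of the cathedral chapter, so the next rule applies.
Among Brennan and Greco, alphabetically by surname: Brennan before Greco.
Ruiz and Takahashi both have years in holy orders 39 years, so the next rule applies.
Ruiz and Takahashi both have date of consecration or institution 16 Aug 2006, so the next rule applies.
Ruiz and Takahashi are each not a chapter member, so the next rule applies.
Among Ruiz and Takahashi, alphabetically by surname: Ruiz before Takahashi.
Mbeki and Nguyen both have years in holy orders 28 years, so the next rule applies.
Mbeki and Nguyen both have date of consecration or institution 2 Feb 2005, so the next rule applies.
Mbeki and Nguyen are each a member of the cathedral chapter, so the next rule applies.
Among Mbeki and Nguyen, alphabetically by surname: Mbeki before Nguyen.
Full order: Abara, Brennan, Greco, Novak, Ruiz, Takahashi, Mbeki, Nguyen.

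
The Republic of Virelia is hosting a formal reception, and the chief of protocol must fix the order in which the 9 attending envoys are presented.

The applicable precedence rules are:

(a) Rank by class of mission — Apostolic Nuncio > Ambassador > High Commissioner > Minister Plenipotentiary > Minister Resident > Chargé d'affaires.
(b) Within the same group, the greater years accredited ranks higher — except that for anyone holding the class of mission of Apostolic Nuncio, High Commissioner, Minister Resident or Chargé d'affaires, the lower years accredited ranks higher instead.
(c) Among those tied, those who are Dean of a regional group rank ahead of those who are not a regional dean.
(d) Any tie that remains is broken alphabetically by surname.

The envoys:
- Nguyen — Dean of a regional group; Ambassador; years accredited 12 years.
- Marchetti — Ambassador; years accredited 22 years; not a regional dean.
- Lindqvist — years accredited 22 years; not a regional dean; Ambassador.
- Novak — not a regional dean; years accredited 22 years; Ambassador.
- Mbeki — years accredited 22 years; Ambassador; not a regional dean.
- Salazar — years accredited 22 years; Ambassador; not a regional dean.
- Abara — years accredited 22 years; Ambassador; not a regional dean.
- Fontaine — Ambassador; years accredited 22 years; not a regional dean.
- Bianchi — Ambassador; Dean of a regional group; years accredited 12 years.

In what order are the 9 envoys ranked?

Abara, Fontaine, Lindqvist, Marchetti, Mbeki, Novak, Salazar, Bianchi, Nguyen

By class of mission: Abara, Fontaine, Lindqvist, Marchetti, Mbeki, Novak, Salazar, Bianchi and Nguyen (Ambassador).
Among Abara, Fontaine, Lindqvist, Marchetti, Mbeki, Novak, Salazar, Bianchi and Nguyen, by years accredited (higher first): Abara, Fontaine, Lindqvist, Marchetti, Mbeki, Novak and Salazar (22 years) before Bianchi and Nguyen (12 years).
Abara, Fontaine, Lindqvist, Marchetti, Mbeki, Novak and Salazar are each not a regional dean, so the next rule applies.
Among Abara, Fontaine, Lindqvist, Marchetti, Mbeki, Novak and Salazar, alphabetically by surname: Abara before Fontaine before Lindqvist before Marchetti before Mbeki before Novak before Salazar.
Bianchi and Nguyen are each Dean of a regional group, so the next rule applies.
Among Bianchi and Nguyen, alphabetically by surname: Bianchi before Nguyen.
Full order: Abara, Fontaine, Lindqvist, Marchetti, Mbeki, Novak, Salazar, Bianchi, Nguyen.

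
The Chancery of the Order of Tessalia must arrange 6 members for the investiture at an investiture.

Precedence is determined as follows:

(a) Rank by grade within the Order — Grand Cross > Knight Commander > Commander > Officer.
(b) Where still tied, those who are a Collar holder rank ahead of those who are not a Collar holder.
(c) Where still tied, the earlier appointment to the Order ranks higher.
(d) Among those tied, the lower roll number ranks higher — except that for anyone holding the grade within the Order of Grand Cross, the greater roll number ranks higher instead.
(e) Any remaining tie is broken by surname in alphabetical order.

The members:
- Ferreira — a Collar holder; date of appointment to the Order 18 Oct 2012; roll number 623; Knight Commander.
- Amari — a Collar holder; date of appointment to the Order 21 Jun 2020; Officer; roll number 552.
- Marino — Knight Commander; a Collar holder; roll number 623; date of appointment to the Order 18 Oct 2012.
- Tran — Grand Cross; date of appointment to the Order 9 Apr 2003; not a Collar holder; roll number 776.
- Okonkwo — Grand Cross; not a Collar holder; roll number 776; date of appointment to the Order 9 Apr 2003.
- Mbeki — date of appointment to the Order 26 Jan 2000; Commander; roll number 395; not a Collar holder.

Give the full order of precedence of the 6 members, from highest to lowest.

By grade within the Order: Okonkwo and Tran (Grand Cross); then Ferreira and Marino (Knight Commander); then Mbeki (Commander); then Amari (Officer).
Okonkwo and Tran are each not a Collar holder, so the next rule applies.
Okonkwo and Tran both have date of appointment to the Order 9 Apr 2003, so the next rule applies.
Okonkwo and Tran both have roll number 776, so the next rule applies.
Among Okonkwo and Tran, alphabetically by surname: Okonkwo before Tran.
Ferreira and Marino are each a Collar holder, so the next rule applies.
Ferreira and Marino both have date of appointment to the Order 18 Oct 2012, so the next rule applies.
Ferreira and Marino both have roll number 623, so the next rule applies.
Among Ferreira and Marino, alphabetically by surname: Ferreira before Marino.
Full order: Okonkwo, Tran, Ferreira, Marino, Mbeki, Amari.

Okonkwo, Tran, Ferreira, Marino, Mbeki, Amari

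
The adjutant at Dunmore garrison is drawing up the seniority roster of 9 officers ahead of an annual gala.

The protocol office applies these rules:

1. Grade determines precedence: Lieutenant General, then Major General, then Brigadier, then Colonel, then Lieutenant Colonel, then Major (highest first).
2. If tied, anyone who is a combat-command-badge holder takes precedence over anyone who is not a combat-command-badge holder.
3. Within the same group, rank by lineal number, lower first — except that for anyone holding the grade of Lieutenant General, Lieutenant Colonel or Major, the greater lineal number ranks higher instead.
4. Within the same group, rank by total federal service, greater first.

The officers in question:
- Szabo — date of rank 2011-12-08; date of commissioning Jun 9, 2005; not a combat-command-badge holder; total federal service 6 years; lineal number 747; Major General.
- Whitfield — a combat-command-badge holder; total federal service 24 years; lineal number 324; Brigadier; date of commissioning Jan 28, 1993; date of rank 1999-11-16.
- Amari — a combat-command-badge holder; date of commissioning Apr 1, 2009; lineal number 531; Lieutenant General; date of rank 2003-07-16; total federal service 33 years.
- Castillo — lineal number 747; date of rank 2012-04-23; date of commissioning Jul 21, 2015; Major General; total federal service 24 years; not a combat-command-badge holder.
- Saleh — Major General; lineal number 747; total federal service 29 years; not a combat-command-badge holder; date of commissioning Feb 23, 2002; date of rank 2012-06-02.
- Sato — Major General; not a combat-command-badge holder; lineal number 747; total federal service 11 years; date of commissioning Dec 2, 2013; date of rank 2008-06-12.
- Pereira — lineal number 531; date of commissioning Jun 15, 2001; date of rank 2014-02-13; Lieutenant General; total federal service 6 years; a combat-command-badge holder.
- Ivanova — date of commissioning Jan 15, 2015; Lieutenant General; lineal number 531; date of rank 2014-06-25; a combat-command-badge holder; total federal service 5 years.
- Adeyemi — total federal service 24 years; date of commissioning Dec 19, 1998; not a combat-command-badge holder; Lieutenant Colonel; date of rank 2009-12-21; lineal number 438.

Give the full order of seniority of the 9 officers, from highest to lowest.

Amari, Pereira, Ivanova, Saleh, Castillo, Sato, Szabo, Whitfield, Adeyemi

By grade: Amari, Pereira and Ivanova (Lieutenant General); then Saleh, Castillo, Sato and Szabo (Major General); then Whitfield (Brigadier); then Adeyemi (Lieutenant Colonel).
Amari, Pereira and Ivanova are each a combat-command-badge holder, so the next rule applies.
Amari, Pereira and Ivanova all have lineal number 531, so the next rule applies.
Among Amari, Pereira and Ivanova, by total federal service (higher first): Amari (33 years) before Pereira (6 years) before Ivanova (5 years).
Saleh, Castillo, Sato and Szabo are each not a combat-command-badge holder, so the next rule applies.
Saleh, Castillo, Sato and Szabo all have lineal number 747, so the next rule applies.
Among Saleh, Castillo, Sato and Szabo, by total federal service (higher first): Saleh (29 years) before Castillo (24 years) before Sato (11 years) before Szabo (6 years).
Full order: Amari, Pereira, Ivanova, Saleh, Castillo, Sato, Szabo, Whitfield, Adeyemi.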